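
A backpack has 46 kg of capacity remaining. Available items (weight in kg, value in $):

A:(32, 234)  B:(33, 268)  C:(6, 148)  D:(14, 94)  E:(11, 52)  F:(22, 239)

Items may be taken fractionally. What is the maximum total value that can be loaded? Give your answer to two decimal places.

533.18

Order: C (148/6=24.67) > F (239/22=10.86) > B (268/33=8.12) > A (234/32=7.31) > D (94/14=6.71) > E (52/11=4.73)
Fill: take C (6 @ 148) → take F (22 @ 239) → take 18/33 of B → 146.18; 46/46 used.
Total value = 533.18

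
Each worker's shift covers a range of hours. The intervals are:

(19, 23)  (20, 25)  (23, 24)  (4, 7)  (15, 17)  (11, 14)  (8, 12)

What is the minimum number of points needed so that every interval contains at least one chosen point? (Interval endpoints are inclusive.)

4

Process intervals by earliest right end; each time one isn't hit yet, stab at its right endpoint.
By right end: [4,7]  [8,12]  [11,14]  [15,17]  [19,23]  [23,24]  [20,25]
[4,7] uncovered → point at 7; [8,12] uncovered → point at 12; [15,17] uncovered → point at 17; [19,23] uncovered → point at 23.
Points: 7, 12, 17, 23 (4 total).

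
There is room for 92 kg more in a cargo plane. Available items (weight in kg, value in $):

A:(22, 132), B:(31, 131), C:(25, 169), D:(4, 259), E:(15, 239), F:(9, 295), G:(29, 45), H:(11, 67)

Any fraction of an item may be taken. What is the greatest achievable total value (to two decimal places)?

1186.35

Order: D (259/4=64.75) > F (295/9=32.78) > E (239/15=15.93) > C (169/25=6.76) > H (67/11=6.09) > A (132/22=6.00) > B (131/31=4.23) > G (45/29=1.55)
Fill: take D (4 @ 259) → take F (9 @ 295) → take E (15 @ 239) → take C (25 @ 169) → take H (11 @ 67) → take A (22 @ 132) → take 6/31 of B → 25.35; 92/92 used.
Total value = 1186.35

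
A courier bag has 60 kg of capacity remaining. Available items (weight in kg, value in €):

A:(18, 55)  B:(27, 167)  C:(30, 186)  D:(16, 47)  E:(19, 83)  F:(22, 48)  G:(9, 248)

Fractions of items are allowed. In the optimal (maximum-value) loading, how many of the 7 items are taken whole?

2

Greedy by value/weight ratio, highest first.
Order: G (248/9=27.56) > C (186/30=6.20) > B (167/27=6.19) > E (83/19=4.37) > A (55/18=3.06) > D (47/16=2.94) > F (48/22=2.18)
Fill: take G (9 @ 248) → take C (30 @ 186) → take 21/27 of B → 129.89; 60/60 used.
2 item(s) taken whole; one partial (take 21/27 of B).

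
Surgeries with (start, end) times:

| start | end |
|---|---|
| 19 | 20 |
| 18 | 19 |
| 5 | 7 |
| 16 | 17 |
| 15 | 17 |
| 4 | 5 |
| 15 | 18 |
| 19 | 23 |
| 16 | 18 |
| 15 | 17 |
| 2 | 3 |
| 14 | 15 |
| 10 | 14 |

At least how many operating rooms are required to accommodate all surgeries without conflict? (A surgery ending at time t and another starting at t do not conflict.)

The answer is the maximum number of intervals overlapping at any instant.
starts: [2, 4, 5, 10, 14, 15, 15, 15, 16, 16, 18, 19, 19]
ends:   [3, 5, 7, 14, 15, 17, 17, 17, 18, 18, 19, 20, 23]
s2→1 e3→0 s4→1 e5→0 s5→1 e7→0 s10→1 e14→0 s14→1 e15→0 s15→1 s15→2 s15→3 s16→4 s16→5  — peak 5.

5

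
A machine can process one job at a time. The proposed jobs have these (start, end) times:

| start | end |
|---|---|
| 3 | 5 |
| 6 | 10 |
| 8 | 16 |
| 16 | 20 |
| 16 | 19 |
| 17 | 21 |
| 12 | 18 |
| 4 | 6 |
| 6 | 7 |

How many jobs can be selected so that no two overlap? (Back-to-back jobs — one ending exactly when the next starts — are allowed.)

4

Greedy by earliest finish: after sorting by end time, pick each interval compatible with the last pick.
By end time: (3,5), (4,6), (6,7), (6,10), (8,16), (12,18), (16,19), (16,20), (17,21).
Pick (3,5); next start ≥ 5 → (6,7); next start ≥ 7 → (8,16); next start ≥ 16 → (16,19).
Selected 4 jobs.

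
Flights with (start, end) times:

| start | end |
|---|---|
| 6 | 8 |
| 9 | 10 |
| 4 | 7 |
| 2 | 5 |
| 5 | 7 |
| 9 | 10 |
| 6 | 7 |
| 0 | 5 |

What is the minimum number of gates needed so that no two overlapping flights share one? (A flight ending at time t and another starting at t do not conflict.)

4

Count concurrent intervals with a sweep; the peak is the room count.
starts: [0, 2, 4, 5, 6, 6, 9, 9]
ends:   [5, 5, 7, 7, 7, 8, 10, 10]
s0→1 s2→2 s4→3 e5→2 e5→1 s5→2 s6→3 s6→4  — peak 4.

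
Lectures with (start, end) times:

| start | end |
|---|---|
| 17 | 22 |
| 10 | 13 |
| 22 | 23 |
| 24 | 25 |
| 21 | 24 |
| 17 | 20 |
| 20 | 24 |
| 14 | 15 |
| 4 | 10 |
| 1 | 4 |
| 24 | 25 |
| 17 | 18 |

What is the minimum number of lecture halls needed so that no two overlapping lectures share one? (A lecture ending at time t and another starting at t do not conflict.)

The answer is the maximum number of intervals overlapping at any instant.
Events (time:±→running): 1:+→1 4:-→0 4:+→1 10:-→0 10:+→1 13:-→0 14:+→1 15:-→0 17:+→1 17:+→2 17:+→3 … peak 3.

3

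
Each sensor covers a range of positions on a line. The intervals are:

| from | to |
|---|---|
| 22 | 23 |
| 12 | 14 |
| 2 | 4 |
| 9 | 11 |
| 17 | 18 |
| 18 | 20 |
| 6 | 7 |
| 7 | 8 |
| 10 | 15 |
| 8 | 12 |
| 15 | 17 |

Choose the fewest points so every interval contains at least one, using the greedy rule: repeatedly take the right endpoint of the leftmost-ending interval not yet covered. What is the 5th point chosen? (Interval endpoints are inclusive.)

17

Sorted: [2,4] [6,7] [7,8] [9,11] [8,12] [12,14] [10,15] [15,17] [17,18] [18,20] [22,23]
{[2,4]} hit by 4; {[6,7],[7,8]} hit by 7; {[9,11],[8,12]} hit by 11; {[12,14],[10,15]} hit by 14; {[15,17],[17,18]} hit by 17; {[18,20]} hit by 20; {[22,23]} hit by 23.
Points: 4, 7, 11, 14, 17, 20, 23 (7 total).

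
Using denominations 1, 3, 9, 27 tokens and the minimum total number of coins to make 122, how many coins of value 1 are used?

Greedy: take as many of the largest coin as possible, then repeat with the remainder.
122 − 4×27→14 − 1×9→5 − 1×3→2 − 2×1→0
Count of 1: 2

2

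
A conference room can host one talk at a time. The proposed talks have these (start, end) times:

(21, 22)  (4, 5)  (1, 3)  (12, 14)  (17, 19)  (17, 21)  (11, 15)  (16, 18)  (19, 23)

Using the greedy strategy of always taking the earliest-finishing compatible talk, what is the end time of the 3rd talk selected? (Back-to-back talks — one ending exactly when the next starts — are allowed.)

Sorted by end: (1,3)  (4,5)  (12,14)  (11,15)  (16,18)  (17,19)  (17,21)  (21,22)  (19,23)
take (1,3); take (4,5); take (12,14); take (16,18); take (21,22).
Selected: (1,3) (4,5) (12,14) (16,18) (21,22)

14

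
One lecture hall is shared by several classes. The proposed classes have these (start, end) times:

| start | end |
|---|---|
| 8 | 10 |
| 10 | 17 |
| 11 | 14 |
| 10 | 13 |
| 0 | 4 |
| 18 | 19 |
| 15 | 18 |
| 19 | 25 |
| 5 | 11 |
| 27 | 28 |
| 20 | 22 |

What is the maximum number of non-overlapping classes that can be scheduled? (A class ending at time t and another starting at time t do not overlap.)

7

By end time: (0,4), (8,10), (5,11), (10,13), (11,14), (10,17), (15,18), (18,19), (20,22), (19,25), (27,28).
Pick (0,4); next start ≥ 4 → (8,10); next start ≥ 10 → (10,13); next start ≥ 13 → (15,18); next start ≥ 18 → (18,19); next start ≥ 19 → (20,22); next start ≥ 22 → (27,28).
Selected 7 classes.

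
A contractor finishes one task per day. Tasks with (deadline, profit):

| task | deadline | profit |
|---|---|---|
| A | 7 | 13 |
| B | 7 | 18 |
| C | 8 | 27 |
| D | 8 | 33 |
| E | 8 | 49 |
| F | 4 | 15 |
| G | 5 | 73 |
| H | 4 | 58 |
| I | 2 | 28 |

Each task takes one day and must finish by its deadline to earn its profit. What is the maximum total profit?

301

Take jobs in profit order; each goes to the latest open slot no later than its deadline.
Profit order: G=73 H=58 E=49 D=33 I=28 C=27 B=18 F=15 A=13
Assign: G→slot 5, H→slot 4, E→slot 8, D→slot 7, I→slot 2, C→slot 6, B→slot 3, F→slot 1, A skipped.
Slots: [1:F] [2:I] [3:B] [4:H] [5:G] [6:C] [7:D] [8:E]
Profit = 15 + 28 + 18 + 58 + 73 + 27 + 33 + 49 = 301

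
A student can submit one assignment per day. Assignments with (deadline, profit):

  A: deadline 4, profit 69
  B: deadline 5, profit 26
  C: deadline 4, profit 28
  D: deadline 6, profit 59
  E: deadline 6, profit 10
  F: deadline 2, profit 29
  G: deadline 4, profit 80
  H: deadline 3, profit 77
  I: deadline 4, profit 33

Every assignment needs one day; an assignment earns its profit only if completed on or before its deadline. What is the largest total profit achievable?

344

Sort by profit descending; place each in the latest free slot ≤ its deadline.
By profit: G(d4,80), H(d3,77), A(d4,69), D(d6,59), I(d4,33), F(d2,29), C(d4,28), B(d5,26), E(d6,10)
G→slot 4; H→slot 3; A→slot 2; D→slot 6; I→slot 1; F skipped; C skipped; B→slot 5; E skipped.
Profit = 33 + 69 + 77 + 80 + 26 + 59 = 344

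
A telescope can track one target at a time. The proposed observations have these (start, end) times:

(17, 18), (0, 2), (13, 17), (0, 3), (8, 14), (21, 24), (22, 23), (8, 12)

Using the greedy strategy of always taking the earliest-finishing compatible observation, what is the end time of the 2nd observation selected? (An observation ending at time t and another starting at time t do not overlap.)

12

Greedy by earliest finish: after sorting by end time, pick each interval compatible with the last pick.
Sorted by end: (0,2)  (0,3)  (8,12)  (8,14)  (13,17)  (17,18)  (22,23)  (21,24)
take (0,2); take (8,12); take (13,17); take (17,18); take (22,23); skip (21,24).
Selected: (0,2) (8,12) (13,17) (17,18) (22,23)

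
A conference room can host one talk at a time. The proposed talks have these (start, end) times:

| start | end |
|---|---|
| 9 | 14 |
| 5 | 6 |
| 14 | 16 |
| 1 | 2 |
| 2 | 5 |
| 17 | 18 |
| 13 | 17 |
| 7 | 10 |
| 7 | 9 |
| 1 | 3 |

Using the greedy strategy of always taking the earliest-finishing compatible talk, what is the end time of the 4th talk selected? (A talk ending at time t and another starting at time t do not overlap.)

9

Greedy by earliest finish: after sorting by end time, pick each interval compatible with the last pick.
Sorted by end: (1,2)  (1,3)  (2,5)  (5,6)  (7,9)  (7,10)  (9,14)  (14,16)  (13,17)  (17,18)
take (1,2); skip (1,3); take (2,5); take (5,6); take (7,9); take (9,14); take (14,16); skip (13,17); take (17,18).
Selected: (1,2) (2,5) (5,6) (7,9) (9,14) (14,16) (17,18)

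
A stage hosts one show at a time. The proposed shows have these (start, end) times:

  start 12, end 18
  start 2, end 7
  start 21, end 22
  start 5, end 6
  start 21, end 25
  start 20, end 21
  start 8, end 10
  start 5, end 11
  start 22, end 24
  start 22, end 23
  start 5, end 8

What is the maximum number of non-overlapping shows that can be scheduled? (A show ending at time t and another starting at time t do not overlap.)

6

Sorted by end: (5,6)  (2,7)  (5,8)  (8,10)  (5,11)  (12,18)  (20,21)  (21,22)  (22,23)  (22,24)  (21,25)
take (5,6); skip (5,8); take (8,10); skip (5,11); take (12,18); take (20,21); take (21,22); take (22,23).
Selected 6 shows.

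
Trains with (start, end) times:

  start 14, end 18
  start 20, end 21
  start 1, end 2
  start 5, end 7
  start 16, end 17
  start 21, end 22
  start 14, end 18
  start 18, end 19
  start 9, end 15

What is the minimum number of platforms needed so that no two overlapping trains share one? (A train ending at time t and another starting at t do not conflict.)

Events (time:±→running): 1:+→1 2:-→0 5:+→1 7:-→0 9:+→1 14:+→2 14:+→3 … peak 3.

3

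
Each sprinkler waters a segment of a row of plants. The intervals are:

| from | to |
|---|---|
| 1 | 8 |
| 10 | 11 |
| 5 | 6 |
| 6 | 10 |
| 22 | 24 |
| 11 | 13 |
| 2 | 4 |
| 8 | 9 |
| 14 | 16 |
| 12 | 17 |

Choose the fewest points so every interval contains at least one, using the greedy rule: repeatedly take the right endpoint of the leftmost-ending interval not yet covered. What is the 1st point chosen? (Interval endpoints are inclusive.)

4

Sort by right endpoint; whenever an interval is uncovered, place a point at its right end.
By right end: [2,4]  [5,6]  [1,8]  [8,9]  [6,10]  [10,11]  [11,13]  [14,16]  [12,17]  [22,24]
[2,4] uncovered → point at 4; [5,6] uncovered → point at 6; [8,9] uncovered → point at 9; [10,11] uncovered → point at 11; [14,16] uncovered → point at 16; [22,24] uncovered → point at 24.
Points: 4, 6, 9, 11, 16, 24 (6 total).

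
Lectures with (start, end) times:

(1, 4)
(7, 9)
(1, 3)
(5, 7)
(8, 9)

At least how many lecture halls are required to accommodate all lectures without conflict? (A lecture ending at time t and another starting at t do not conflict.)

Events (time:±→running): 1:+→1 1:+→2 … peak 2.

2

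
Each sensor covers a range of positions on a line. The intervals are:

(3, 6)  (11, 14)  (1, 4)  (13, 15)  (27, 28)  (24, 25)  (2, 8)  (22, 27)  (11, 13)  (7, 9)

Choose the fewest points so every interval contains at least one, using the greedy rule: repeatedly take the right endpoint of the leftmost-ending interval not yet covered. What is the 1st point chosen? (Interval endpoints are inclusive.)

4

By right end: [1,4]  [3,6]  [2,8]  [7,9]  [11,13]  [11,14]  [13,15]  [24,25]  [22,27]  [27,28]
[1,4] uncovered → point at 4; [7,9] uncovered → point at 9; [11,13] uncovered → point at 13; [24,25] uncovered → point at 25; [27,28] uncovered → point at 28.
Points: 4, 9, 13, 25, 28 (5 total).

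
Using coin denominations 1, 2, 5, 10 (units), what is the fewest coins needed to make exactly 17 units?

17 = 1×10 + 1×5 + 1×2
Total coins = 1 + 1 + 1 = 3

3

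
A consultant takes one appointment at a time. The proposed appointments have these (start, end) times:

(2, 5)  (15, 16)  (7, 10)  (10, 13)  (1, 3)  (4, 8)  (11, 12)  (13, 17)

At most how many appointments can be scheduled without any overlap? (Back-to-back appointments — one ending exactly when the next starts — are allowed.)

4

Greedy by earliest finish: after sorting by end time, pick each interval compatible with the last pick.
By end time: (1,3), (2,5), (4,8), (7,10), (11,12), (10,13), (15,16), (13,17).
Pick (1,3); next start ≥ 3 → (4,8); next start ≥ 8 → (11,12); next start ≥ 12 → (15,16).
Selected 4 appointments.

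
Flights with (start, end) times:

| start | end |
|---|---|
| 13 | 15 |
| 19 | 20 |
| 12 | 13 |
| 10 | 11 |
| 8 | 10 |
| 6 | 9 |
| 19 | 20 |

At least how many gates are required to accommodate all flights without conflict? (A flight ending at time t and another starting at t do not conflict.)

Count concurrent intervals with a sweep; the peak is the room count.
starts: [6, 8, 10, 12, 13, 19, 19]
ends:   [9, 10, 11, 13, 15, 20, 20]
s6→1 s8→2  — peak 2.

2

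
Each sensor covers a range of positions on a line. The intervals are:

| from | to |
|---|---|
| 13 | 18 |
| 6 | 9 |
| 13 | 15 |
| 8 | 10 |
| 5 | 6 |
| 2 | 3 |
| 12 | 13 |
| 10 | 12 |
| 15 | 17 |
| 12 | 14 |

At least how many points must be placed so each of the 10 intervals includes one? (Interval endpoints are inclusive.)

5

By right end: [2,3]  [5,6]  [6,9]  [8,10]  [10,12]  [12,13]  [12,14]  [13,15]  [15,17]  [13,18]
[2,3] uncovered → point at 3; [5,6] uncovered → point at 6; [8,10] uncovered → point at 10; [12,13] uncovered → point at 13; [15,17] uncovered → point at 17.
Points: 3, 6, 10, 13, 17 (5 total).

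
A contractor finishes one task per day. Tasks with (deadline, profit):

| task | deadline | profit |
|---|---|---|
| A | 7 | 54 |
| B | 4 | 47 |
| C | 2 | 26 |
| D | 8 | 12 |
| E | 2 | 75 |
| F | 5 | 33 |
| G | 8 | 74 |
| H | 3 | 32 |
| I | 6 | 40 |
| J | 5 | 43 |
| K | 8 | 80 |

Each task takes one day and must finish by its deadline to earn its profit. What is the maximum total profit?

By profit: K(d8,80), E(d2,75), G(d8,74), A(d7,54), B(d4,47), J(d5,43), I(d6,40), F(d5,33), H(d3,32), C(d2,26), D(d8,12)
K→slot 8; E→slot 2; G→slot 7; A→slot 6; B→slot 4; J→slot 5; I→slot 3; F→slot 1; H skipped; C skipped; D skipped.
Profit = 33 + 75 + 40 + 47 + 43 + 54 + 74 + 80 = 446

446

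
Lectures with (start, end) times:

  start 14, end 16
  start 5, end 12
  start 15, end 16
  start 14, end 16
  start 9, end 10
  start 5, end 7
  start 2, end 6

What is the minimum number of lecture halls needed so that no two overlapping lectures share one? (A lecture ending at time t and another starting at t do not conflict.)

Events (time:±→running): 2:+→1 5:+→2 5:+→3 … peak 3.

3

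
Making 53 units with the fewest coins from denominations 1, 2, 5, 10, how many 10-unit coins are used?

Greedy: take as many of the largest coin as possible, then repeat with the remainder.
53 − 5×10→3 − 1×2→1 − 1×1→0
Count of 10: 5

5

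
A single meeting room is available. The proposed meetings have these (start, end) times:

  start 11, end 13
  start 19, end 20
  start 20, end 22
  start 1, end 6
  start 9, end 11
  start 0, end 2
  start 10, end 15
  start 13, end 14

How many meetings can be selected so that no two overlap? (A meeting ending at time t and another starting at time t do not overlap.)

Sorted by end: (0,2)  (1,6)  (9,11)  (11,13)  (13,14)  (10,15)  (19,20)  (20,22)
take (0,2); take (9,11); take (11,13); take (13,14); skip (10,15); take (19,20); take (20,22).
Selected 6 meetings.

6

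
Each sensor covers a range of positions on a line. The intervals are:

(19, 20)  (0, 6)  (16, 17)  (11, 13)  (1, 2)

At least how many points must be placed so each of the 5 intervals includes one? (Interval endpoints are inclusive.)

Sort by right endpoint; whenever an interval is uncovered, place a point at its right end.
Sorted: [1,2] [0,6] [11,13] [16,17] [19,20]
{[1,2],[0,6]} hit by 2; {[11,13]} hit by 13; {[16,17]} hit by 17; {[19,20]} hit by 20.
Points: 2, 13, 17, 20 (4 total).

4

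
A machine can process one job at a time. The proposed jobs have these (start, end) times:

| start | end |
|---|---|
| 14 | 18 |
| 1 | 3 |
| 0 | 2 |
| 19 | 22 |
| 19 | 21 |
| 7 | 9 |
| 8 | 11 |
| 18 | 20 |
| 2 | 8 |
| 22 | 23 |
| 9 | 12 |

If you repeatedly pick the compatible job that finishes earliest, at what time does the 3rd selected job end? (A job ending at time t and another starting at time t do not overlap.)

By end time: (0,2), (1,3), (2,8), (7,9), (8,11), (9,12), (14,18), (18,20), (19,21), (19,22), (22,23).
Pick (0,2); next start ≥ 2 → (2,8); next start ≥ 8 → (8,11); next start ≥ 11 → (14,18); next start ≥ 18 → (18,20); next start ≥ 20 → (22,23).
Selected: (0,2) (2,8) (8,11) (14,18) (18,20) (22,23)

11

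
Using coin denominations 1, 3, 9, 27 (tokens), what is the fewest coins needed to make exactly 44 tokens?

Greedy: take as many of the largest coin as possible, then repeat with the remainder.
44 = 1×27 + 1×9 + 2×3 + 2×1
Total coins = 1 + 1 + 2 + 2 = 6

6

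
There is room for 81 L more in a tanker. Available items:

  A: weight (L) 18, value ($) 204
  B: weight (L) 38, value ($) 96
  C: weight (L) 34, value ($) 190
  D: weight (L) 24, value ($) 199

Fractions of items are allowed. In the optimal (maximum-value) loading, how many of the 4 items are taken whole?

Greedy by value/weight ratio, highest first.
Order: A (204/18=11.33) > D (199/24=8.29) > C (190/34=5.59) > B (96/38=2.53)
Fill: take A (18 @ 204) → take D (24 @ 199) → take C (34 @ 190) → take 5/38 of B → 12.63; 81/81 used.
3 item(s) taken whole; one partial (take 5/38 of B).

3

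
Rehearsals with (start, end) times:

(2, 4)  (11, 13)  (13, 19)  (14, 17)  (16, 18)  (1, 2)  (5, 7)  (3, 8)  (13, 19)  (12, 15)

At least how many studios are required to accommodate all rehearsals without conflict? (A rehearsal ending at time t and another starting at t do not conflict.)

4

starts: [1, 2, 3, 5, 11, 12, 13, 13, 14, 16]
ends:   [2, 4, 7, 8, 13, 15, 17, 18, 19, 19]
s1→1 e2→0 s2→1 s3→2 e4→1 s5→2 e7→1 e8→0 s11→1 s12→2 e13→1 s13→2 s13→3 s14→4  — peak 4.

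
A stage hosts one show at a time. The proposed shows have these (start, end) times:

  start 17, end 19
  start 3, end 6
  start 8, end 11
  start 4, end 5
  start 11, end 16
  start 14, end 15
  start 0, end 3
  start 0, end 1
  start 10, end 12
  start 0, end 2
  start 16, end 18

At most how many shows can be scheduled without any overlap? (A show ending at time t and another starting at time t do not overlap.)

Sorted by end: (0,1)  (0,2)  (0,3)  (4,5)  (3,6)  (8,11)  (10,12)  (14,15)  (11,16)  (16,18)  (17,19)
take (0,1); skip (0,3); take (4,5); take (8,11); take (14,15); skip (11,16); take (16,18).
Selected 5 shows.

5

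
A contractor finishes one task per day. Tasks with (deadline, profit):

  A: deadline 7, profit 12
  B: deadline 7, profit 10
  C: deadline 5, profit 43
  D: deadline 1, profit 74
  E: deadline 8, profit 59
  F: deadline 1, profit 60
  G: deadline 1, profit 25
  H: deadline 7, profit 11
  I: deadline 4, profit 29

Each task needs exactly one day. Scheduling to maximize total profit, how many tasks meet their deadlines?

Take jobs in profit order; each goes to the latest open slot no later than its deadline.
Profit order: D=74 F=60 E=59 C=43 I=29 G=25 A=12 H=11 B=10
Assign: D→slot 1, F skipped, E→slot 8, C→slot 5, I→slot 4, G skipped, A→slot 7, H→slot 6, B→slot 3.
Slots: [1:D] [3:B] [4:I] [5:C] [6:H] [7:A] [8:E]
7 of 9 scheduled.

7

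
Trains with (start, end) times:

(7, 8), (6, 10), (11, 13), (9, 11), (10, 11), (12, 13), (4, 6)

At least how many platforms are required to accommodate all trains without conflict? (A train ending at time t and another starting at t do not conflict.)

Events (time:±→running): 4:+→1 6:-→0 6:+→1 7:+→2 … peak 2.

2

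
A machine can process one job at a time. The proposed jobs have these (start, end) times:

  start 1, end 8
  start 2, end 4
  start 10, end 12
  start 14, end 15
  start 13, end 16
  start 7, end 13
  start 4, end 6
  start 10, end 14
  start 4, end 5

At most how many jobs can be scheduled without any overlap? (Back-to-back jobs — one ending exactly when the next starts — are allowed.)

4

By end time: (2,4), (4,5), (4,6), (1,8), (10,12), (7,13), (10,14), (14,15), (13,16).
Pick (2,4); next start ≥ 4 → (4,5); next start ≥ 5 → (10,12); next start ≥ 12 → (14,15).
Selected 4 jobs.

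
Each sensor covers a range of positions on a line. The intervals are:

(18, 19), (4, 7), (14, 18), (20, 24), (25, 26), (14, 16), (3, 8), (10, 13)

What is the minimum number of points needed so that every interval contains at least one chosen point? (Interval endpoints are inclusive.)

6

Sorted: [4,7] [3,8] [10,13] [14,16] [14,18] [18,19] [20,24] [25,26]
{[4,7],[3,8]} hit by 7; {[10,13]} hit by 13; {[14,16],[14,18]} hit by 16; {[18,19]} hit by 19; {[20,24]} hit by 24; {[25,26]} hit by 26.
Points: 7, 13, 16, 19, 24, 26 (6 total).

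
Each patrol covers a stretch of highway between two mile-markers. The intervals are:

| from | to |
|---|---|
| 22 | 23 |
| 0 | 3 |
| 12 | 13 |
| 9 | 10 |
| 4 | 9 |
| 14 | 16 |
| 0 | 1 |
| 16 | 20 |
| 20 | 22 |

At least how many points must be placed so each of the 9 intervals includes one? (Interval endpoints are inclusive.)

5

By right end: [0,1]  [0,3]  [4,9]  [9,10]  [12,13]  [14,16]  [16,20]  [20,22]  [22,23]
[0,1] uncovered → point at 1; [4,9] uncovered → point at 9; [12,13] uncovered → point at 13; [14,16] uncovered → point at 16; [20,22] uncovered → point at 22.
Points: 1, 9, 13, 16, 22 (5 total).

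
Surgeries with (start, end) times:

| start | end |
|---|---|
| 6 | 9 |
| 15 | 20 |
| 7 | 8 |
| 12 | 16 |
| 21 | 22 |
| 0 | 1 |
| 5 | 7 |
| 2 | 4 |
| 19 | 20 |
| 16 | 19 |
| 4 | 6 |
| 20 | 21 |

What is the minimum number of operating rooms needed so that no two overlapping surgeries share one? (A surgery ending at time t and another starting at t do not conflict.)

2

Events (time:±→running): 0:+→1 1:-→0 2:+→1 4:-→0 4:+→1 5:+→2 … peak 2.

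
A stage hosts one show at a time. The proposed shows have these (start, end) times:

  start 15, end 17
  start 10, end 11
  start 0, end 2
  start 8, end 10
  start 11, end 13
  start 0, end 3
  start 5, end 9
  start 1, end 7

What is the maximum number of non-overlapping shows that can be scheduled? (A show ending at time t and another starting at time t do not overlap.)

5

Sorted by end: (0,2)  (0,3)  (1,7)  (5,9)  (8,10)  (10,11)  (11,13)  (15,17)
take (0,2); take (5,9); take (10,11); take (11,13); take (15,17).
Selected 5 shows.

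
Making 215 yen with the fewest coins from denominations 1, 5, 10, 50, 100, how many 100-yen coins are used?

2

215 − 2×100→15 − 1×10→5 − 1×5→0
Count of 100: 2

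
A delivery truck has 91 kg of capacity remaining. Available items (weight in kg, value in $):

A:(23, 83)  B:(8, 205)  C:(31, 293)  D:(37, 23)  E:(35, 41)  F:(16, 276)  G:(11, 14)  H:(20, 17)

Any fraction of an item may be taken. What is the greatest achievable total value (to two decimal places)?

Order: B (205/8=25.62) > F (276/16=17.25) > C (293/31=9.45) > A (83/23=3.61) > G (14/11=1.27) > E (41/35=1.17) > H (17/20=0.85) > D (23/37=0.62)
Fill: take B (8 @ 205) → take F (16 @ 276) → take C (31 @ 293) → take A (23 @ 83) → take G (11 @ 14) → take 2/35 of E → 2.34; 91/91 used.
Total value = 873.34

873.34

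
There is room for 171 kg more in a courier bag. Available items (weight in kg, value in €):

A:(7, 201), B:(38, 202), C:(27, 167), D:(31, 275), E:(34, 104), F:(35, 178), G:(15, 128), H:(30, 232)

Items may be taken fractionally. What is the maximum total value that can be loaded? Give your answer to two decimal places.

Greedy by value/weight ratio, highest first.
Ratios (sorted): A 28.71, D 8.87, G 8.53, H 7.73, C 6.19, B 5.32, F 5.09, E 3.06
take A (7 @ 201); take D (31 @ 275); take G (15 @ 128); take H (30 @ 232); take C (27 @ 167); take B (38 @ 202); take 23/35 of F → 116.97. Capacity used 171/171.
Total value = 1321.97

1321.97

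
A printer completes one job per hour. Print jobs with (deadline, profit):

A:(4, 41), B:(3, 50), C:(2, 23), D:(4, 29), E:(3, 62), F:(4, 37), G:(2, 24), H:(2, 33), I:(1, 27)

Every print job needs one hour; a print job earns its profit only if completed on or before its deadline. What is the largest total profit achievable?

190

Profit order: E=62 B=50 A=41 F=37 H=33 D=29 I=27 G=24 C=23
Assign: E→slot 3, B→slot 2, A→slot 4, F→slot 1, H skipped, D skipped, I skipped, G skipped, C skipped.
Slots: [1:F] [2:B] [3:E] [4:A]
Profit = 37 + 50 + 62 + 41 = 190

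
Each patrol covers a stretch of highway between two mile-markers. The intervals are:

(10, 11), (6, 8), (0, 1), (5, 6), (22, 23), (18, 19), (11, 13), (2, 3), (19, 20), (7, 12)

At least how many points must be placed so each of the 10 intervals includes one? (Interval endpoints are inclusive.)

Sort by right endpoint; whenever an interval is uncovered, place a point at its right end.
Sorted: [0,1] [2,3] [5,6] [6,8] [10,11] [7,12] [11,13] [18,19] [19,20] [22,23]
{[0,1]} hit by 1; {[2,3]} hit by 3; {[5,6],[6,8]} hit by 6; {[10,11],[7,12],[11,13]} hit by 11; {[18,19],[19,20]} hit by 19; {[22,23]} hit by 23.
Points: 1, 3, 6, 11, 19, 23 (6 total).

6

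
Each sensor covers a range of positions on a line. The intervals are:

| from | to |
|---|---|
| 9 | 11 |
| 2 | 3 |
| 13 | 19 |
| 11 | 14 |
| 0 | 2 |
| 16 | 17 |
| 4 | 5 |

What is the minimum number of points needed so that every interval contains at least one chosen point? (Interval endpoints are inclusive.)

Sort by right endpoint; whenever an interval is uncovered, place a point at its right end.
Sorted: [0,2] [2,3] [4,5] [9,11] [11,14] [16,17] [13,19]
{[0,2],[2,3]} hit by 2; {[4,5]} hit by 5; {[9,11],[11,14]} hit by 11; {[16,17],[13,19]} hit by 17.
Points: 2, 5, 11, 17 (4 total).

4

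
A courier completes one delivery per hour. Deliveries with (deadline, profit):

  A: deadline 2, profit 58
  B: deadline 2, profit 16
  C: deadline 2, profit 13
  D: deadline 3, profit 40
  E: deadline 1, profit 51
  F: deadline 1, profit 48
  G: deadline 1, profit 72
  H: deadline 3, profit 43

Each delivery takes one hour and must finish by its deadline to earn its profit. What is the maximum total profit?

Sort by profit descending; place each in the latest free slot ≤ its deadline.
Profit order: G=72 A=58 E=51 F=48 H=43 D=40 B=16 C=13
Assign: G→slot 1, A→slot 2, E skipped, F skipped, H→slot 3, D skipped, B skipped, C skipped.
Slots: [1:G] [2:A] [3:H]
Profit = 72 + 58 + 43 = 173

173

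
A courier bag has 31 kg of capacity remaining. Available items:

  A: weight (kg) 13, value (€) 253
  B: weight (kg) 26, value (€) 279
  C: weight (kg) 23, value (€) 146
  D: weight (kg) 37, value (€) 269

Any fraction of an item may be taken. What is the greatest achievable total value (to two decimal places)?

Order: A (253/13=19.46) > B (279/26=10.73) > D (269/37=7.27) > C (146/23=6.35)
Fill: take A (13 @ 253) → take 18/26 of B → 193.15; 31/31 used.
Total value = 446.15

446.15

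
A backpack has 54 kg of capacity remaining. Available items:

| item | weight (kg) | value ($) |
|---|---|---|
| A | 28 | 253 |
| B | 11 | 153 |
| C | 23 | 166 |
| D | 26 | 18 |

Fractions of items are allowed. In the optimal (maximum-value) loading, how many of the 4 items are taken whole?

2

Ratios (sorted): B 13.91, A 9.04, C 7.22, D 0.69
take B (11 @ 153); take A (28 @ 253); take 15/23 of C → 108.26. Capacity used 54/54.
2 item(s) taken whole; one partial (take 15/23 of C).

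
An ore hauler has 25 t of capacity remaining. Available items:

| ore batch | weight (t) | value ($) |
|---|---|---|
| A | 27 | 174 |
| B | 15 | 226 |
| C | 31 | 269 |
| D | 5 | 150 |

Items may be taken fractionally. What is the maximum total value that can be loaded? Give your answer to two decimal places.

419.39

Sort by value per unit weight and fill in that order.
Order: D (150/5=30.00) > B (226/15=15.07) > C (269/31=8.68) > A (174/27=6.44)
Fill: take D (5 @ 150) → take B (15 @ 226) → take 5/31 of C → 43.39; 25/25 used.
Total value = 419.39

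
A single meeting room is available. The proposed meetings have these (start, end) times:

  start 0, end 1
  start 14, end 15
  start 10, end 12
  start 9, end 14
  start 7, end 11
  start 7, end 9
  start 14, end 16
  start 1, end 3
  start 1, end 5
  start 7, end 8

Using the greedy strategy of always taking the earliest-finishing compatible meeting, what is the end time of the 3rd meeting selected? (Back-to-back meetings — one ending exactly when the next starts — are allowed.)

Sorted by end: (0,1)  (1,3)  (1,5)  (7,8)  (7,9)  (7,11)  (10,12)  (9,14)  (14,15)  (14,16)
take (0,1); take (1,3); skip (1,5); take (7,8); skip (7,11); take (10,12); take (14,15).
Selected: (0,1) (1,3) (7,8) (10,12) (14,15)

8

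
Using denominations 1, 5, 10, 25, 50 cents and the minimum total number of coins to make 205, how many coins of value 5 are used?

Greedy: take as many of the largest coin as possible, then repeat with the remainder.
205 − 4×50→5 − 1×5→0
Count of 5: 1

1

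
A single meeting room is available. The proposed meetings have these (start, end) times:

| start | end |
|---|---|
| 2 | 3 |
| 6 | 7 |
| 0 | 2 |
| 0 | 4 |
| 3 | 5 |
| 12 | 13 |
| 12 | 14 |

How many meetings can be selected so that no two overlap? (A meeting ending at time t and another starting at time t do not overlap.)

5

Sort by end time and greedily take each interval whose start is ≥ the last chosen end.
By end time: (0,2), (2,3), (0,4), (3,5), (6,7), (12,13), (12,14).
Pick (0,2); next start ≥ 2 → (2,3); next start ≥ 3 → (3,5); next start ≥ 5 → (6,7); next start ≥ 7 → (12,13).
Selected 5 meetings.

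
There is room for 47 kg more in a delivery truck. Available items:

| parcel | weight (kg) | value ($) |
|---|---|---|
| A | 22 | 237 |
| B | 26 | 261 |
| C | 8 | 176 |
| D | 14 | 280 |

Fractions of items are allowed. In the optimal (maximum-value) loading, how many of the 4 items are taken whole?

3

Sort by value per unit weight and fill in that order.
Ratios (sorted): C 22.00, D 20.00, A 10.77, B 10.04
take C (8 @ 176); take D (14 @ 280); take A (22 @ 237); take 3/26 of B → 30.12. Capacity used 47/47.
3 item(s) taken whole; one partial (take 3/26 of B).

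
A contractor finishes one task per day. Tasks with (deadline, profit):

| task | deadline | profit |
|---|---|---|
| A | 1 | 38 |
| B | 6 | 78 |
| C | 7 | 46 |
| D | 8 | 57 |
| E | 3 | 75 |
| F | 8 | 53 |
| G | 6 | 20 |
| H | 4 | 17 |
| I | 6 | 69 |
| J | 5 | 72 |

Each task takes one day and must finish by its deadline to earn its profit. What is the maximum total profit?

488

Profit order: B=78 E=75 J=72 I=69 D=57 F=53 C=46 A=38 G=20 H=17
Assign: B→slot 6, E→slot 3, J→slot 5, I→slot 4, D→slot 8, F→slot 7, C→slot 2, A→slot 1, G skipped, H skipped.
Slots: [1:A] [2:C] [3:E] [4:I] [5:J] [6:B] [7:F] [8:D]
Profit = 38 + 46 + 75 + 69 + 72 + 78 + 53 + 57 = 488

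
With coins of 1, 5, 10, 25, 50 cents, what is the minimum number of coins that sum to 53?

4

53 − 1×50→3 − 3×1→0
Total coins = 1 + 3 = 4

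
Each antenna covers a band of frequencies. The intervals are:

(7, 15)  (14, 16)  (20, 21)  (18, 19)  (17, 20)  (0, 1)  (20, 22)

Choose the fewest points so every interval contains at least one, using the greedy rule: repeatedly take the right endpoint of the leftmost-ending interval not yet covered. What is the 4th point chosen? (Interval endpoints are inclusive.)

21

Sorted: [0,1] [7,15] [14,16] [18,19] [17,20] [20,21] [20,22]
{[0,1]} hit by 1; {[7,15],[14,16]} hit by 15; {[18,19],[17,20]} hit by 19; {[20,21],[20,22]} hit by 21.
Points: 1, 15, 19, 21 (4 total).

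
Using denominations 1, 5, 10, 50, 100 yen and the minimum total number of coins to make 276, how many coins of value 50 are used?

Use the largest denomination that fits, subtract, and repeat.
276 − 2×100→76 − 1×50→26 − 2×10→6 − 1×5→1 − 1×1→0
Count of 50: 1

1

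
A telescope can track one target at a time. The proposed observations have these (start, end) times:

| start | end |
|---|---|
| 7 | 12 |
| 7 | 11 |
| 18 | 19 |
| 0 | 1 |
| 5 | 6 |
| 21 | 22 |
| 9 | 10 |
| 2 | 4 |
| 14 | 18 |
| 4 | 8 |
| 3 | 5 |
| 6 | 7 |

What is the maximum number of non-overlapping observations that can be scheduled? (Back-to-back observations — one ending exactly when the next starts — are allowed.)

Sorted by end: (0,1)  (2,4)  (3,5)  (5,6)  (6,7)  (4,8)  (9,10)  (7,11)  (7,12)  (14,18)  (18,19)  (21,22)
take (0,1); take (2,4); skip (3,5); take (5,6); take (6,7); take (9,10); take (14,18); take (18,19); take (21,22).
Selected 8 observations.

8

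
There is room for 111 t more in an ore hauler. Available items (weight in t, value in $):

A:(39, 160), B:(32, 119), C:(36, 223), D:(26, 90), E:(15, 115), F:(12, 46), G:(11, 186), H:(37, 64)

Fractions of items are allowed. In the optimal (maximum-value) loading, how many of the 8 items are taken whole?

Order: G (186/11=16.91) > E (115/15=7.67) > C (223/36=6.19) > A (160/39=4.10) > F (46/12=3.83) > B (119/32=3.72) > D (90/26=3.46) > H (64/37=1.73)
Fill: take G (11 @ 186) → take E (15 @ 115) → take C (36 @ 223) → take A (39 @ 160) → take 10/12 of F → 38.33; 111/111 used.
4 item(s) taken whole; one partial (take 10/12 of F).

4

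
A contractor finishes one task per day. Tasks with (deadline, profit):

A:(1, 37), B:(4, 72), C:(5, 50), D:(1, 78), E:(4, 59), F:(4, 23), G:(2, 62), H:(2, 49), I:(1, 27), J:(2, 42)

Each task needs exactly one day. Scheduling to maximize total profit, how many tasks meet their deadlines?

Take jobs in profit order; each goes to the latest open slot no later than its deadline.
By profit: D(d1,78), B(d4,72), G(d2,62), E(d4,59), C(d5,50), H(d2,49), J(d2,42), A(d1,37), I(d1,27), F(d4,23)
D→slot 1; B→slot 4; G→slot 2; E→slot 3; C→slot 5; H skipped; J skipped; A skipped; I skipped; F skipped.
5 of 10 scheduled.

5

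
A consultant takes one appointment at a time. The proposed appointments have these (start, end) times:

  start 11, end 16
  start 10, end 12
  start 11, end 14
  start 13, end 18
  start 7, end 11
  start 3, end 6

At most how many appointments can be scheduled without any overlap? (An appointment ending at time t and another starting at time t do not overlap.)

3

Sorted by end: (3,6)  (7,11)  (10,12)  (11,14)  (11,16)  (13,18)
take (3,6); take (7,11); take (11,14); skip (11,16); skip (13,18).
Selected 3 appointments.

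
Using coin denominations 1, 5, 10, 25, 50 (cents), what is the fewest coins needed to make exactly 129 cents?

Greedy: take as many of the largest coin as possible, then repeat with the remainder.
129 − 2×50→29 − 1×25→4 − 4×1→0
Total coins = 2 + 1 + 4 = 7

7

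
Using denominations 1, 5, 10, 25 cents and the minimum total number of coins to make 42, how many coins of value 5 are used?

Greedy: take as many of the largest coin as possible, then repeat with the remainder.
42 − 1×25→17 − 1×10→7 − 1×5→2 − 2×1→0
Count of 5: 1

1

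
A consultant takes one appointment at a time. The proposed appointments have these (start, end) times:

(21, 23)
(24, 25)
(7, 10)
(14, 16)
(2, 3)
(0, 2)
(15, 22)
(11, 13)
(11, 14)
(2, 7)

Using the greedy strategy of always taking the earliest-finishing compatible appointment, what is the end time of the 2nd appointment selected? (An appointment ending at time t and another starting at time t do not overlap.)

3

Order by finish time; keep every interval that doesn't clash with the previous kept one.
By end time: (0,2), (2,3), (2,7), (7,10), (11,13), (11,14), (14,16), (15,22), (21,23), (24,25).
Pick (0,2); next start ≥ 2 → (2,3); next start ≥ 3 → (7,10); next start ≥ 10 → (11,13); next start ≥ 13 → (14,16); next start ≥ 16 → (21,23); next start ≥ 23 → (24,25).
Selected: (0,2) (2,3) (7,10) (11,13) (14,16) (21,23) (24,25)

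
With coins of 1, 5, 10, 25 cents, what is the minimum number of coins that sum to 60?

3

Greedy: take as many of the largest coin as possible, then repeat with the remainder.
60 = 2×25 + 1×10
Total coins = 2 + 1 = 3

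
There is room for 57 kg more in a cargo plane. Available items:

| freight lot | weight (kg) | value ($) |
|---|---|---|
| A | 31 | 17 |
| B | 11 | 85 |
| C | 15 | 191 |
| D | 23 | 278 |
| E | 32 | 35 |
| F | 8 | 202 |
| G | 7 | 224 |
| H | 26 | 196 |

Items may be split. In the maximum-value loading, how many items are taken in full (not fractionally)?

4

Sort by value per unit weight and fill in that order.
Ratios (sorted): G 32.00, F 25.25, C 12.73, D 12.09, B 7.73, H 7.54, E 1.09, A 0.55
take G (7 @ 224); take F (8 @ 202); take C (15 @ 191); take D (23 @ 278); take 4/11 of B → 30.91. Capacity used 57/57.
4 item(s) taken whole; one partial (take 4/11 of B).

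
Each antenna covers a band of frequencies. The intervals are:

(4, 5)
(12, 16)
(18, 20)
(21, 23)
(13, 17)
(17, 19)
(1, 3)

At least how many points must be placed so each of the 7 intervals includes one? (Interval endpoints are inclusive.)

5

Sort by right endpoint; whenever an interval is uncovered, place a point at its right end.
Sorted: [1,3] [4,5] [12,16] [13,17] [17,19] [18,20] [21,23]
{[1,3]} hit by 3; {[4,5]} hit by 5; {[12,16],[13,17]} hit by 16; {[17,19],[18,20]} hit by 19; {[21,23]} hit by 23.
Points: 3, 5, 16, 19, 23 (5 total).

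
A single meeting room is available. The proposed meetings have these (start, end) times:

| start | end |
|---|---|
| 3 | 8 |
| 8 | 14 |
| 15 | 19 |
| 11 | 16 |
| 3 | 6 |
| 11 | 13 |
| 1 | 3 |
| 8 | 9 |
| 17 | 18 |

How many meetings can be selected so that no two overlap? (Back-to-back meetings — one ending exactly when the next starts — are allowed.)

Order by finish time; keep every interval that doesn't clash with the previous kept one.
By end time: (1,3), (3,6), (3,8), (8,9), (11,13), (8,14), (11,16), (17,18), (15,19).
Pick (1,3); next start ≥ 3 → (3,6); next start ≥ 6 → (8,9); next start ≥ 9 → (11,13); next start ≥ 13 → (17,18).
Selected 5 meetings.

5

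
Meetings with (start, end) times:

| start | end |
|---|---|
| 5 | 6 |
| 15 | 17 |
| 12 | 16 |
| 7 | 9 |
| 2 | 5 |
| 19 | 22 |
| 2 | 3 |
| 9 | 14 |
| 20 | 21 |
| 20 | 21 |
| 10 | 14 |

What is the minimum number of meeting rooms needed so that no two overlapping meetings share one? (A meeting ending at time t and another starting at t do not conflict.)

3

The answer is the maximum number of intervals overlapping at any instant.
starts: [2, 2, 5, 7, 9, 10, 12, 15, 19, 20, 20]
ends:   [3, 5, 6, 9, 14, 14, 16, 17, 21, 21, 22]
s2→1 s2→2 e3→1 e5→0 s5→1 e6→0 s7→1 e9→0 s9→1 s10→2 s12→3  — peak 3.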